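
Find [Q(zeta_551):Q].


The degree equals Euler's totient phi(551).
551 = 19 * 29
phi(551) = 504

504


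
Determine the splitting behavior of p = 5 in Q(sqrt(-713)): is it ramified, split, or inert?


K = Q(sqrt(-713)). Since d mod 4 = 3, disc(K) = -2852.
Check p | disc: -2852 mod 5 = 3.
p does not divide disc. Compute Legendre symbol (d/p):
2^((5-1)/2) mod 5 = -1
(d/p) = -1, so p is inert: (p) stays prime with e=1, f=2, g=1.
Therefore p is inert.

inert


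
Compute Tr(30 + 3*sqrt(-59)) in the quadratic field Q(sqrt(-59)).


Tr(a + b*sqrt(d)) = (a + b*sqrt(d)) + (a - b*sqrt(d)) = 2a
= 2 * (30)
= 60

60


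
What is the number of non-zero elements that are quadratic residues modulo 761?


For prime p, the number of non-zero quadratic residues is (p-1)/2.
= (761-1)/2
= 380

380


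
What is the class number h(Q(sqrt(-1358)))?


K = Q(sqrt(-1358)). d mod 4 = 2, so D = disc(K) = 4d = -5432
h(K) equals the number of primitive reduced positive-definite forms (a, b, c) = a*x^2 + b*x*y + c*y^2 with b^2 - 4ac = D,
where reduced means |b| <= a <= c, with b >= 0 whenever |b| = a or a = c, and primitive means gcd(a, b, c) = 1.
Reduced forces 3a^2 <= |D| = 5432, so 1 <= a <= 42; b must have the parity of D, and c = (b^2 - D)/(4a) must be an integer >= a.
Enumerate a = 1..42, b in [-a, a]:
  a=1: (1, 0, 1358)  [1]
  a=2: (2, 0, 679)  [1]
  a=3: (3, -2, 453), (3, 2, 453)  [2]
  a=4..5: none
  a=6: (6, -4, 227), (6, 4, 227)  [2]
  a=7: (7, 0, 194)  [1]
  a=8: none
  a=9: (9, -2, 151), (9, 2, 151)  [2]
  a=10..13: none
  a=14: (14, 0, 97)  [1]
  a=15..16: none
  a=17: (17, -12, 82), (17, 12, 82)  [2]
  a=18: (18, -16, 79), (18, 16, 79)  [2]
  a=19..20: none
  a=21: (21, -14, 67), (21, 14, 67)  [2]
  a=22..26: none
  a=27: (27, -20, 54), (27, 20, 54)  [2]
  a=28: none
  a=29: (29, -22, 51), (29, 22, 51)  [2]
  a=30..33: none
  a=34: (34, -12, 41), (34, 12, 41)  [2]
  a=35..36: none
  a=37: (37, -28, 42), (37, 28, 42)  [2]
  a=38..42: none
Total reduced forms: 1 + 1 + 2 + 2 + 1 + 2 + 1 + 2 + 2 + 2 + 2 + 2 + 2 + 2 = 24
h = 24

24


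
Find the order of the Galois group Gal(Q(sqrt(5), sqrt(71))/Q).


The 2 square roots of distinct primes are multiplicatively independent over Q,
so [K:Q] = 2^2 and Gal(K/Q) is isomorphic to (Z/2Z)^2.
|Gal| = 2^2 = 4

4


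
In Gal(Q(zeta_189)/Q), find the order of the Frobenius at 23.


The Frobenius at p in Gal(Q(zeta_n)/Q) = (Z/nZ)* is the class of p, so its order is ord_189(23), the smallest k >= 1 with 23^k = 1 mod 189.
n = 189 = 3^3 * 7, phi(189) = 108; the order divides phi(n).
Divisors of 108: 1, 2, 3, 4, 6, 9, 12, 18, 27, 36, 54, 108
Repeated squaring mod 189: 23^1 = 23, 23^2 = 151, 23^4 = 121, 23^8 = 88, 23^16 = 184, 23^32 = 25, 23^64 = 58
Test divisors in increasing order:
  k=1: 23^1 = 23 mod 189
  k=2: 23^2 = 151 mod 189
  k=3: 23^3 = 151 * 23 = 71 mod 189
  k=4: 23^4 = 121 mod 189
  k=6: 23^6 = 121 * 151 = 127 mod 189
  k=9: 23^9 = 88 * 23 = 134 mod 189
  k=12: 23^12 = 88 * 121 = 64 mod 189
  k=18: 23^18 = 184 * 151 = 1 mod 189  <- first divisor giving 1
Order = 18

18


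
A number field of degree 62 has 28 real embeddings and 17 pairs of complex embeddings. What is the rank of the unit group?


By Dirichlet's unit theorem:
rank = r1 + r2 - 1
= 28 + 17 - 1
= 44

44


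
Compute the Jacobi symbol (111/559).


Compute (111/559) via quadratic reciprocity:
  reciprocity: (111/559) -> -(559/111)
  reduce: (4/111)
  pull out 2: (2/111) = +1  (since 111 mod 8 = 7)
  pull out 2: (2/111) = +1  (since 111 mod 8 = 7)
  (1/111) = 1
Product of signs = -1

-1


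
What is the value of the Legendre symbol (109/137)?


p = 137 is prime, so compute (109/137) with the reciprocity algorithm (Jacobi-symbol steps: pull out 2s via (2/n), flip via reciprocity, reduce):
  reciprocity: (109/137) -> +(137/109)
  reduce: (28/109)
  pull out 2: (2/109) = -1  (since 109 mod 8 = 5)
  pull out 2: (2/109) = -1  (since 109 mod 8 = 5)
  reciprocity: (7/109) -> +(109/7)
  reduce: (4/7)
  pull out 2: (2/7) = +1  (since 7 mod 8 = 7)
  pull out 2: (2/7) = +1  (since 7 mod 8 = 7)
  (1/7) = 1
Product of signs = 1
(109/137) = 1

1


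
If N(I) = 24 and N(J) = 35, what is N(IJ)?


N(IJ) = N(I) * N(J)
= 24 * 35
= 840

840


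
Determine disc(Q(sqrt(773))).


For K = Q(sqrt(d)) with d squarefree: disc(K) = d if d = 1 mod 4, and disc(K) = 4d if d = 2 or 3 mod 4.
Here d = 773, and d mod 4 = 1.
d = 1 mod 4 (O_K = Z[(1+sqrt(d))/2]), so disc(K) = d = 773

773


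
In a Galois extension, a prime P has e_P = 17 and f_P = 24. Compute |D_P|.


|D_P| = e * f
= 17 * 24
= 408

408


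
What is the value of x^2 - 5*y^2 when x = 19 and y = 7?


x^2 - d*y^2
= 19^2 - 5*7^2
= 361 - 245
= 116

116


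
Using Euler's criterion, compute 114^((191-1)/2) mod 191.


p = 191 is prime and the exponent is (p-1)/2 = 95, so by Euler's criterion 114^95 = (114/191) = +1 or -1 mod 191.
Compute by square-and-multiply:
  95 = 64 + 16 + 8 + 4 + 2 + 1 (binary 1011111)
  Repeated squaring mod 191: 114^1 = 114, 114^2 = 8, 114^4 = 64, 114^8 = 85, 114^16 = 158, 114^32 = 134, 114^64 = 2
  114^95 = 114^64 * 114^16 * 114^8 * 114^4 * 114^2 * 114^1 = 2 * 158 * 85 * 64 * 8 * 114 mod 191
    2 * 158 = 316 = 125 mod 191
    125 * 85 = 10625 = 120 mod 191
    120 * 64 = 7680 = 40 mod 191
    40 * 8 = 320 = 129 mod 191
    129 * 114 = 14706 = 190 mod 191
  114^95 = 190 mod 191
Result 190 = p - 1 = -1 mod 191: 114 is a quadratic non-residue mod 191. As a residue in [0, p-1] the value is 190.
114^95 mod 191 = 190

190


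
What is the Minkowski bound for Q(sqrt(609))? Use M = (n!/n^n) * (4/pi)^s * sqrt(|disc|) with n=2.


d = 609, d mod 4 = 1, so disc(K) = d = 609; |disc(K)| = 609
Real quadratic field, so n = 2, s = r2 = 0, r1 = 2
M = (n!/n^n) * (4/pi)^s * sqrt(|disc(K)|) = (2!/2^2) * (4/pi)^0 * sqrt(609)
= 0.5 * 1.000000 * 24.677925
= 12.3390

12.3390


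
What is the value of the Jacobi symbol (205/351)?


Compute (205/351) via quadratic reciprocity:
  reciprocity: (205/351) -> +(351/205)
  reduce: (146/205)
  pull out 2: (2/205) = -1  (since 205 mod 8 = 5)
  reciprocity: (73/205) -> +(205/73)
  reduce: (59/73)
  reciprocity: (59/73) -> +(73/59)
  reduce: (14/59)
  pull out 2: (2/59) = -1  (since 59 mod 8 = 3)
  reciprocity: (7/59) -> -(59/7)
  reduce: (3/7)
  reciprocity: (3/7) -> -(7/3)
  reduce: (1/3)
  (1/3) = 1
Product of signs = 1

1


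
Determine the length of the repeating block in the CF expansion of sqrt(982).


Run the CF algorithm for sqrt(982).
a_0 = floor(sqrt(982)) = 31; set m_0=0, q_0=1.
Recurrence: m' = q*a - m,  q' = (d - m'^2)/q,  a' = floor((a_0 + m')/q').
  step 1: m=31, q=21, a=2
  step 2: m=11, q=41, a=1
  step 3: m=30, q=2, a=30
  step 4: m=30, q=41, a=1
  step 5: m=11, q=21, a=2
  step 6: m=31, q=1, a=62
a_6 = 2*a_0 = 62, so the period closes here.
sqrt(982) = [31; 2, 1, 30, 1, 2, 62]
Period length = 6

6


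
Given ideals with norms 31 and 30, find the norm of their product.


N(IJ) = N(I) * N(J)
= 31 * 30
= 930

930


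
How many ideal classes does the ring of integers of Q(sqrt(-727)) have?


K = Q(sqrt(-727)). d mod 4 = 1, so D = disc(K) = d = -727
h(K) equals the number of primitive reduced positive-definite forms (a, b, c) = a*x^2 + b*x*y + c*y^2 with b^2 - 4ac = D,
where reduced means |b| <= a <= c, with b >= 0 whenever |b| = a or a = c, and primitive means gcd(a, b, c) = 1.
Reduced forces 3a^2 <= |D| = 727, so 1 <= a <= 15; b must have the parity of D, and c = (b^2 - D)/(4a) must be an integer >= a.
Enumerate a = 1..15, b in [-a, a]:
  a=1: (1, 1, 182)  [1]
  a=2: (2, -1, 91), (2, 1, 91)  [2]
  a=3: none
  a=4: (4, -3, 46), (4, 3, 46)  [2]
  a=5..6: none
  a=7: (7, -1, 26), (7, 1, 26)  [2]
  a=8: (8, -3, 23), (8, 3, 23)  [2]
  a=9..12: none
  a=13: (13, -1, 14), (13, 1, 14)  [2]
  a=14: (14, -13, 16), (14, 13, 16)  [2]
  a=15: none
Total reduced forms: 1 + 2 + 2 + 2 + 2 + 2 + 2 = 13
h = 13

13


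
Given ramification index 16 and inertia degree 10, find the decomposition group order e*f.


|D_P| = e * f
= 16 * 10
= 160

160


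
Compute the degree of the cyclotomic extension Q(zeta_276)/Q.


The degree equals Euler's totient phi(276).
276 = 2^2 * 3 * 23
phi(276) = 88

88


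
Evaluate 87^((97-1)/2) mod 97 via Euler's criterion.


p = 97 is prime and the exponent is (p-1)/2 = 48, so by Euler's criterion 87^48 = (87/97) = +1 or -1 mod 97.
Compute by square-and-multiply:
  48 = 32 + 16 (binary 110000)
  Repeated squaring mod 97: 87^1 = 87, 87^2 = 3, 87^4 = 9, 87^8 = 81, 87^16 = 62, 87^32 = 61
  87^48 = 87^32 * 87^16 = 61 * 62 mod 97
    61 * 62 = 3782 = 96 mod 97
  87^48 = 96 mod 97
Result 96 = p - 1 = -1 mod 97: 87 is a quadratic non-residue mod 97. As a residue in [0, p-1] the value is 96.
87^48 mod 97 = 96

96


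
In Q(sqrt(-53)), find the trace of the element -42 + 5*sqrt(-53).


Tr(a + b*sqrt(d)) = (a + b*sqrt(d)) + (a - b*sqrt(d)) = 2a
= 2 * (-42)
= -84

-84


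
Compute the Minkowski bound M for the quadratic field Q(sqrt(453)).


d = 453, d mod 4 = 1, so disc(K) = d = 453; |disc(K)| = 453
Real quadratic field, so n = 2, s = r2 = 0, r1 = 2
M = (n!/n^n) * (4/pi)^s * sqrt(|disc(K)|) = (2!/2^2) * (4/pi)^0 * sqrt(453)
= 0.5 * 1.000000 * 21.283797
= 10.6419

10.6419


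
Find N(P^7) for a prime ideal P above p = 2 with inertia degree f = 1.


N(P^a) = p^(a*f)
= 2^(7*1)
= 2^7
= 128

128


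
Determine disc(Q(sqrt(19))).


For K = Q(sqrt(d)) with d squarefree: disc(K) = d if d = 1 mod 4, and disc(K) = 4d if d = 2 or 3 mod 4.
Here d = 19, and d mod 4 = 3.
d = 3 mod 4, not 1 (O_K = Z[sqrt(d)]), so disc(K) = 4d = 4 * (19) = 76

76


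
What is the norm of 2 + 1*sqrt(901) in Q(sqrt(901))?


N(a + b*sqrt(d)) = a^2 - d*b^2
= (2)^2 - (901)*(1)^2
= 4 - 901
= -897

-897


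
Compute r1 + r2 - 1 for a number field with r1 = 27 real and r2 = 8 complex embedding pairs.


By Dirichlet's unit theorem:
rank = r1 + r2 - 1
= 27 + 8 - 1
= 34

34


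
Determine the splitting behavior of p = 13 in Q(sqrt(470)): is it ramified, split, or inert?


K = Q(sqrt(470)). Since d mod 4 = 2, disc(K) = 1880.
Check p | disc: 1880 mod 13 = 8.
p does not divide disc. Compute Legendre symbol (d/p):
2^((13-1)/2) mod 13 = -1
(d/p) = -1, so p is inert: (p) stays prime with e=1, f=2, g=1.
Therefore p is inert.

inert


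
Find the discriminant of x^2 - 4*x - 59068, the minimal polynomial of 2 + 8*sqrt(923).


The element 2 + 8*sqrt(923) has minimal polynomial:
x^2 - 4*x - 59068
Discriminant = (-4)^2 - 4*(-59068)
= 16 + 236272
= 236288

236288


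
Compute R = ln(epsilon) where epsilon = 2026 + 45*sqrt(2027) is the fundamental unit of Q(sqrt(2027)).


epsilon = 2026 + 45*sqrt(2027)
= 4051.9998
R = ln(4051.9998)
= 8.3070

8.3070


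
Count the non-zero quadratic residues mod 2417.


For prime p, the number of non-zero quadratic residues is (p-1)/2.
= (2417-1)/2
= 1208

1208


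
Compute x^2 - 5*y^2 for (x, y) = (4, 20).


x^2 - d*y^2
= 4^2 - 5*20^2
= 16 - 2000
= -1984

-1984


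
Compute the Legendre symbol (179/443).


p = 443 is prime, so compute (179/443) with the reciprocity algorithm (Jacobi-symbol steps: pull out 2s via (2/n), flip via reciprocity, reduce):
  reciprocity: (179/443) -> -(443/179)
  reduce: (85/179)
  reciprocity: (85/179) -> +(179/85)
  reduce: (9/85)
  reciprocity: (9/85) -> +(85/9)
  reduce: (4/9)
  pull out 2: (2/9) = +1  (since 9 mod 8 = 1)
  pull out 2: (2/9) = +1  (since 9 mod 8 = 1)
  (1/9) = 1
Product of signs = -1
(179/443) = -1

-1


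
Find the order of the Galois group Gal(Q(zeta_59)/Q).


|Gal(Q(zeta_59)/Q)| = phi(59)
= 58

58


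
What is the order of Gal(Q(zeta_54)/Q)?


|Gal(Q(zeta_54)/Q)| = phi(54)
= 18

18


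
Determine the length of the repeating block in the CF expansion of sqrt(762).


Run the CF algorithm for sqrt(762).
a_0 = floor(sqrt(762)) = 27; set m_0=0, q_0=1.
Recurrence: m' = q*a - m,  q' = (d - m'^2)/q,  a' = floor((a_0 + m')/q').
  step 1: m=27, q=33, a=1
  step 2: m=6, q=22, a=1
  step 3: m=16, q=23, a=1
  step 4: m=7, q=31, a=1
  step 5: m=24, q=6, a=8
  step 6: m=24, q=31, a=1
  step 7: m=7, q=23, a=1
  step 8: m=16, q=22, a=1
  step 9: m=6, q=33, a=1
  step 10: m=27, q=1, a=54
a_10 = 2*a_0 = 54, so the period closes here.
sqrt(762) = [27; 1, 1, 1, 1, 8, 1, 1, 1, 1, 54]
Period length = 10

10


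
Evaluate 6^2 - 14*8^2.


x^2 - d*y^2
= 6^2 - 14*8^2
= 36 - 896
= -860

-860


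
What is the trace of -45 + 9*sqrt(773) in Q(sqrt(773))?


Tr(a + b*sqrt(d)) = (a + b*sqrt(d)) + (a - b*sqrt(d)) = 2a
= 2 * (-45)
= -90

-90


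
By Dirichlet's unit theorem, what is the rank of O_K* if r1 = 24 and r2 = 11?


By Dirichlet's unit theorem:
rank = r1 + r2 - 1
= 24 + 11 - 1
= 34

34


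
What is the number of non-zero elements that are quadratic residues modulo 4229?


For prime p, the number of non-zero quadratic residues is (p-1)/2.
= (4229-1)/2
= 2114

2114


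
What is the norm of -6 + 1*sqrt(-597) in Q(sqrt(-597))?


N(a + b*sqrt(d)) = a^2 - d*b^2
= (-6)^2 - (-597)*(1)^2
= 36 + 597
= 633

633


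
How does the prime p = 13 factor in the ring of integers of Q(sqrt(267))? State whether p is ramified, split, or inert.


K = Q(sqrt(267)). Since d mod 4 = 3, disc(K) = 1068.
Check p | disc: 1068 mod 13 = 2.
p does not divide disc. Compute Legendre symbol (d/p):
7^((13-1)/2) mod 13 = -1
(d/p) = -1, so p is inert: (p) stays prime with e=1, f=2, g=1.
Therefore p is inert.

inert


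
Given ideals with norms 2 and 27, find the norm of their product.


N(IJ) = N(I) * N(J)
= 2 * 27
= 54

54


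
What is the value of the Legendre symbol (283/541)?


p = 541 is prime, so compute (283/541) with the reciprocity algorithm (Jacobi-symbol steps: pull out 2s via (2/n), flip via reciprocity, reduce):
  reciprocity: (283/541) -> +(541/283)
  reduce: (258/283)
  pull out 2: (2/283) = -1  (since 283 mod 8 = 3)
  reciprocity: (129/283) -> +(283/129)
  reduce: (25/129)
  reciprocity: (25/129) -> +(129/25)
  reduce: (4/25)
  pull out 2: (2/25) = +1  (since 25 mod 8 = 1)
  pull out 2: (2/25) = +1  (since 25 mod 8 = 1)
  (1/25) = 1
Product of signs = -1
(283/541) = -1

-1


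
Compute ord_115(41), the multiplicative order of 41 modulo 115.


We want ord_115(41), the smallest k >= 1 with 41^k = 1 mod 115.
n = 115 = 5 * 23, phi(115) = 88; the order divides phi(n).
Divisors of 88: 1, 2, 4, 8, 11, 22, 44, 88
Repeated squaring mod 115: 41^1 = 41, 41^2 = 71, 41^4 = 96, 41^8 = 16, 41^16 = 26, 41^32 = 101, 41^64 = 81
Test divisors in increasing order:
  k=1: 41^1 = 41 mod 115
  k=2: 41^2 = 71 mod 115
  k=4: 41^4 = 96 mod 115
  k=8: 41^8 = 16 mod 115
  k=11: 41^11 = 16 * 71 * 41 = 1 mod 115  <- first divisor giving 1
Order = 11

11


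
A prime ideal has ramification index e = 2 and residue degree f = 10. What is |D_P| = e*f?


|D_P| = e * f
= 2 * 10
= 20

20


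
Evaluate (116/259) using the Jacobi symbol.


Compute (116/259) via quadratic reciprocity:
  pull out 2: (2/259) = -1  (since 259 mod 8 = 3)
  pull out 2: (2/259) = -1  (since 259 mod 8 = 3)
  reciprocity: (29/259) -> +(259/29)
  reduce: (27/29)
  reciprocity: (27/29) -> +(29/27)
  reduce: (2/27)
  pull out 2: (2/27) = -1  (since 27 mod 8 = 3)
  (1/27) = 1
Product of signs = -1

-1


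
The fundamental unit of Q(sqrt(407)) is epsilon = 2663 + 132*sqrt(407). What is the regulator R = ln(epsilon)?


epsilon = 2663 + 132*sqrt(407)
= 5325.9998
R = ln(5325.9998)
= 8.5804

8.5804


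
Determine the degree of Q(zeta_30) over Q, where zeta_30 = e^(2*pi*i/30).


The degree equals Euler's totient phi(30).
30 = 2 * 3 * 5
phi(30) = 8

8


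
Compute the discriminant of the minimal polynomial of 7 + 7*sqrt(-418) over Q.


The element 7 + 7*sqrt(-418) has minimal polynomial:
x^2 - 14*x + 20531
Discriminant = (-14)^2 - 4*(20531)
= 196 - 82124
= -81928

-81928


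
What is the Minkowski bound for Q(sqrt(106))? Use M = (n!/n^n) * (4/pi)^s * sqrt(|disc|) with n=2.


d = 106, d mod 4 = 2, so disc(K) = 4d = 424; |disc(K)| = 424
Real quadratic field, so n = 2, s = r2 = 0, r1 = 2
M = (n!/n^n) * (4/pi)^s * sqrt(|disc(K)|) = (2!/2^2) * (4/pi)^0 * sqrt(424)
= 0.5 * 1.000000 * 20.591260
= 10.2956

10.2956


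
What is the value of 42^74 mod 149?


p = 149 is prime and the exponent is (p-1)/2 = 74, so by Euler's criterion 42^74 = (42/149) = +1 or -1 mod 149.
Compute by square-and-multiply:
  74 = 64 + 8 + 2 (binary 1001010)
  Repeated squaring mod 149: 42^1 = 42, 42^2 = 125, 42^4 = 129, 42^8 = 102, 42^16 = 123, 42^32 = 80, 42^64 = 142
  42^74 = 42^64 * 42^8 * 42^2 = 142 * 102 * 125 mod 149
    142 * 102 = 14484 = 31 mod 149
    31 * 125 = 3875 = 1 mod 149
  42^74 = 1 mod 149
Result 1: 42 is a quadratic residue mod 149.
42^74 mod 149 = 1

1


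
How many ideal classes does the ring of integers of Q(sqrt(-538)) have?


K = Q(sqrt(-538)). d mod 4 = 2, so D = disc(K) = 4d = -2152
h(K) equals the number of primitive reduced positive-definite forms (a, b, c) = a*x^2 + b*x*y + c*y^2 with b^2 - 4ac = D,
where reduced means |b| <= a <= c, with b >= 0 whenever |b| = a or a = c, and primitive means gcd(a, b, c) = 1.
Reduced forces 3a^2 <= |D| = 2152, so 1 <= a <= 26; b must have the parity of D, and c = (b^2 - D)/(4a) must be an integer >= a.
Enumerate a = 1..26, b in [-a, a]:
  a=1: (1, 0, 538)  [1]
  a=2: (2, 0, 269)  [1]
  a=3..6: none
  a=7: (7, -2, 77), (7, 2, 77)  [2]
  a=8..10: none
  a=11: (11, -2, 49), (11, 2, 49)  [2]
  a=12..13: none
  a=14: (14, -12, 41), (14, 12, 41)  [2]
  a=15..21: none
  a=22: (22, -20, 29), (22, 20, 29)  [2]
  a=23..26: none
Total reduced forms: 1 + 1 + 2 + 2 + 2 + 2 = 10
h = 10

10


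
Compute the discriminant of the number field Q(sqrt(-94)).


For K = Q(sqrt(d)) with d squarefree: disc(K) = d if d = 1 mod 4, and disc(K) = 4d if d = 2 or 3 mod 4.
Here d = -94, and d mod 4 = 2.
d = 2 mod 4, not 1 (O_K = Z[sqrt(d)]), so disc(K) = 4d = 4 * (-94) = -376

-376


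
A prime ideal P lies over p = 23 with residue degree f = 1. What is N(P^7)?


N(P^a) = p^(a*f)
= 23^(7*1)
= 23^7
= 3404825447

3404825447


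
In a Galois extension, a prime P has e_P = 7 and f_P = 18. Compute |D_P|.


|D_P| = e * f
= 7 * 18
= 126

126


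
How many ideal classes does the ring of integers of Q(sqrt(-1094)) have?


K = Q(sqrt(-1094)). d mod 4 = 2, so D = disc(K) = 4d = -4376
h(K) equals the number of primitive reduced positive-definite forms (a, b, c) = a*x^2 + b*x*y + c*y^2 with b^2 - 4ac = D,
where reduced means |b| <= a <= c, with b >= 0 whenever |b| = a or a = c, and primitive means gcd(a, b, c) = 1.
Reduced forces 3a^2 <= |D| = 4376, so 1 <= a <= 38; b must have the parity of D, and c = (b^2 - D)/(4a) must be an integer >= a.
Enumerate a = 1..38, b in [-a, a]:
  a=1: (1, 0, 1094)  [1]
  a=2: (2, 0, 547)  [1]
  a=3: (3, -2, 365), (3, 2, 365)  [2]
  a=4: none
  a=5: (5, -2, 219), (5, 2, 219)  [2]
  a=6: (6, -4, 183), (6, 4, 183)  [2]
  a=7..8: none
  a=9: (9, -4, 122), (9, 4, 122)  [2]
  a=10: (10, -8, 111), (10, 8, 111)  [2]
  a=11..14: none
  a=15: (15, -8, 74), (15, -2, 73), (15, 2, 73), (15, 8, 74)  [4]
  a=16..17: none
  a=18: (18, -4, 61), (18, 4, 61)  [2]
  a=19..24: none
  a=25: (25, -18, 47), (25, 18, 47)  [2]
  a=26: none
  a=27: (27, -22, 45), (27, 22, 45)  [2]
  a=28..29: none
  a=30: (30, -28, 43), (30, -8, 37), (30, 8, 37), (30, 28, 43)  [4]
  a=31..38: none
Total reduced forms: 1 + 1 + 2 + 2 + 2 + 2 + 2 + 4 + 2 + 2 + 2 + 4 = 26
h = 26

26


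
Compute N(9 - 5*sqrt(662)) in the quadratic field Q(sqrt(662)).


N(a + b*sqrt(d)) = a^2 - d*b^2
= (9)^2 - (662)*(-5)^2
= 81 - 16550
= -16469

-16469


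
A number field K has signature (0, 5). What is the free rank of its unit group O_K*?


By Dirichlet's unit theorem:
rank = r1 + r2 - 1
= 0 + 5 - 1
= 4

4


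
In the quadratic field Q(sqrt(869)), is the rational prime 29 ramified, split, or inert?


K = Q(sqrt(869)). Since d mod 4 = 1, disc(K) = 869.
Check p | disc: 869 mod 29 = 28.
p does not divide disc. Compute Legendre symbol (d/p):
28^((29-1)/2) mod 29 = 1
(d/p) = 1, so p splits: (p) = P*P' with e=1, f=1, g=2.
Therefore p is split.

split


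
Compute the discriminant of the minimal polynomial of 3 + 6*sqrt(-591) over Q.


The element 3 + 6*sqrt(-591) has minimal polynomial:
x^2 - 6*x + 21285
Discriminant = (-6)^2 - 4*(21285)
= 36 - 85140
= -85104

-85104


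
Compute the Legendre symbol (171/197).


p = 197 is prime, so compute (171/197) with the reciprocity algorithm (Jacobi-symbol steps: pull out 2s via (2/n), flip via reciprocity, reduce):
  reciprocity: (171/197) -> +(197/171)
  reduce: (26/171)
  pull out 2: (2/171) = -1  (since 171 mod 8 = 3)
  reciprocity: (13/171) -> +(171/13)
  reduce: (2/13)
  pull out 2: (2/13) = -1  (since 13 mod 8 = 5)
  (1/13) = 1
Product of signs = 1
(171/197) = 1

1


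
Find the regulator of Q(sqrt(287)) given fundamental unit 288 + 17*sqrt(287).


epsilon = 288 + 17*sqrt(287)
= 575.9983
R = ln(575.9983)
= 6.3561

6.3561


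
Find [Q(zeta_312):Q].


The degree equals Euler's totient phi(312).
312 = 2^3 * 3 * 13
phi(312) = 96

96


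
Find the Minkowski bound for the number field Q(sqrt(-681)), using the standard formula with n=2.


d = -681, d mod 4 = 3, so disc(K) = 4d = -2724; |disc(K)| = 2724
Imaginary quadratic field, so n = 2, s = r2 = 1, r1 = 0
M = (n!/n^n) * (4/pi)^s * sqrt(|disc(K)|) = (2!/2^2) * (4/pi)^1 * sqrt(2724)
= 0.5 * 1.273240 * 52.191953
= 33.2264

33.2264


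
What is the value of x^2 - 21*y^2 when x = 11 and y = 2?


x^2 - d*y^2
= 11^2 - 21*2^2
= 121 - 84
= 37

37


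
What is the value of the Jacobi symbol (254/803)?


Compute (254/803) via quadratic reciprocity:
  pull out 2: (2/803) = -1  (since 803 mod 8 = 3)
  reciprocity: (127/803) -> -(803/127)
  reduce: (41/127)
  reciprocity: (41/127) -> +(127/41)
  reduce: (4/41)
  pull out 2: (2/41) = +1  (since 41 mod 8 = 1)
  pull out 2: (2/41) = +1  (since 41 mod 8 = 1)
  (1/41) = 1
Product of signs = 1

1


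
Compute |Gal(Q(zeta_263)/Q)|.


|Gal(Q(zeta_263)/Q)| = phi(263)
= 262

262


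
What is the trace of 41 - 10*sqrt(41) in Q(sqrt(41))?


Tr(a + b*sqrt(d)) = (a + b*sqrt(d)) + (a - b*sqrt(d)) = 2a
= 2 * (41)
= 82

82


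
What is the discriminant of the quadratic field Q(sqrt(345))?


For K = Q(sqrt(d)) with d squarefree: disc(K) = d if d = 1 mod 4, and disc(K) = 4d if d = 2 or 3 mod 4.
Here d = 345, and d mod 4 = 1.
d = 1 mod 4 (O_K = Z[(1+sqrt(d))/2]), so disc(K) = d = 345

345


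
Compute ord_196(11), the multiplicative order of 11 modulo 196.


We want ord_196(11), the smallest k >= 1 with 11^k = 1 mod 196.
n = 196 = 2^2 * 7^2, phi(196) = 84; the order divides phi(n).
Divisors of 84: 1, 2, 3, 4, 6, 7, 12, 14, 21, 28, 42, 84
Repeated squaring mod 196: 11^1 = 11, 11^2 = 121, 11^4 = 137, 11^8 = 149, 11^16 = 53, 11^32 = 65, 11^64 = 109
Test divisors in increasing order:
  k=1: 11^1 = 11 mod 196
  k=2: 11^2 = 121 mod 196
  k=3: 11^3 = 121 * 11 = 155 mod 196
  k=4: 11^4 = 137 mod 196
  k=6: 11^6 = 137 * 121 = 113 mod 196
  k=7: 11^7 = 137 * 121 * 11 = 67 mod 196
  k=12: 11^12 = 149 * 137 = 29 mod 196
  k=14: 11^14 = 149 * 137 * 121 = 177 mod 196
  k=21: 11^21 = 53 * 137 * 11 = 99 mod 196
  k=28: 11^28 = 53 * 149 * 137 = 165 mod 196
  k=42: 11^42 = 65 * 149 * 121 = 1 mod 196  <- first divisor giving 1
Order = 42

42


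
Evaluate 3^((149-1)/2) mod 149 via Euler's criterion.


p = 149 is prime and the exponent is (p-1)/2 = 74, so by Euler's criterion 3^74 = (3/149) = +1 or -1 mod 149.
Compute by square-and-multiply:
  74 = 64 + 8 + 2 (binary 1001010)
  Repeated squaring mod 149: 3^1 = 3, 3^2 = 9, 3^4 = 81, 3^8 = 5, 3^16 = 25, 3^32 = 29, 3^64 = 96
  3^74 = 3^64 * 3^8 * 3^2 = 96 * 5 * 9 mod 149
    96 * 5 = 480 = 33 mod 149
    33 * 9 = 297 = 148 mod 149
  3^74 = 148 mod 149
Result 148 = p - 1 = -1 mod 149: 3 is a quadratic non-residue mod 149. As a residue in [0, p-1] the value is 148.
3^74 mod 149 = 148

148


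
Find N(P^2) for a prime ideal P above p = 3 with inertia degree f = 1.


N(P^a) = p^(a*f)
= 3^(2*1)
= 3^2
= 9

9


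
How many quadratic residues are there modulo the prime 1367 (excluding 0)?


For prime p, the number of non-zero quadratic residues is (p-1)/2.
= (1367-1)/2
= 683

683


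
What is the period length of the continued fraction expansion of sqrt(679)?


Run the CF algorithm for sqrt(679).
a_0 = floor(sqrt(679)) = 26; set m_0=0, q_0=1.
Recurrence: m' = q*a - m,  q' = (d - m'^2)/q,  a' = floor((a_0 + m')/q').
  step 1: m=26, q=3, a=17
  step 2: m=25, q=18, a=2
  step 3: m=11, q=31, a=1
  step 4: m=20, q=9, a=5
  step 5: m=25, q=6, a=8
  step 6: m=23, q=25, a=1
  step 7: m=2, q=27, a=1
  step 8: m=25, q=2, a=25
  step 9: m=25, q=27, a=1
  step 10: m=2, q=25, a=1
  step 11: m=23, q=6, a=8
  step 12: m=25, q=9, a=5
  step 13: m=20, q=31, a=1
  step 14: m=11, q=18, a=2
  step 15: m=25, q=3, a=17
  step 16: m=26, q=1, a=52
a_16 = 2*a_0 = 52, so the period closes here.
sqrt(679) = [26; 17, 2, 1, 5, 8, 1, 1, 25, 1, 1, 8, 5, 1, 2, 17, 52]
Period length = 16

16


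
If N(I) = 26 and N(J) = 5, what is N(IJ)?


N(IJ) = N(I) * N(J)
= 26 * 5
= 130

130


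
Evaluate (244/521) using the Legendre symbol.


p = 521 is prime, so compute (244/521) with the reciprocity algorithm (Jacobi-symbol steps: pull out 2s via (2/n), flip via reciprocity, reduce):
  pull out 2: (2/521) = +1  (since 521 mod 8 = 1)
  pull out 2: (2/521) = +1  (since 521 mod 8 = 1)
  reciprocity: (61/521) -> +(521/61)
  reduce: (33/61)
  reciprocity: (33/61) -> +(61/33)
  reduce: (28/33)
  pull out 2: (2/33) = +1  (since 33 mod 8 = 1)
  pull out 2: (2/33) = +1  (since 33 mod 8 = 1)
  reciprocity: (7/33) -> +(33/7)
  reduce: (5/7)
  reciprocity: (5/7) -> +(7/5)
  reduce: (2/5)
  pull out 2: (2/5) = -1  (since 5 mod 8 = 5)
  (1/5) = 1
Product of signs = -1
(244/521) = -1

-1


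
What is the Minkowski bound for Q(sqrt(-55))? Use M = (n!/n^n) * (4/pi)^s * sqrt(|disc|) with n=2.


d = -55, d mod 4 = 1, so disc(K) = d = -55; |disc(K)| = 55
Imaginary quadratic field, so n = 2, s = r2 = 1, r1 = 0
M = (n!/n^n) * (4/pi)^s * sqrt(|disc(K)|) = (2!/2^2) * (4/pi)^1 * sqrt(55)
= 0.5 * 1.273240 * 7.416198
= 4.7213

4.7213


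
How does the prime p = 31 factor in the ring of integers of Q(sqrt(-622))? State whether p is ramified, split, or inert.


K = Q(sqrt(-622)). Since d mod 4 = 2, disc(K) = -2488.
Check p | disc: -2488 mod 31 = 23.
p does not divide disc. Compute Legendre symbol (d/p):
29^((31-1)/2) mod 31 = -1
(d/p) = -1, so p is inert: (p) stays prime with e=1, f=2, g=1.
Therefore p is inert.

inert


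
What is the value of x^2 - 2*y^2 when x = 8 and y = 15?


x^2 - d*y^2
= 8^2 - 2*15^2
= 64 - 450
= -386

-386


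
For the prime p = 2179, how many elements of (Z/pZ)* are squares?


For prime p, the number of non-zero quadratic residues is (p-1)/2.
= (2179-1)/2
= 1089

1089


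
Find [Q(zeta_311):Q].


The degree equals Euler's totient phi(311).
311 = 311
phi(311) = 310

310


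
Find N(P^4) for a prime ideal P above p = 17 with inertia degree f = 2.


N(P^a) = p^(a*f)
= 17^(4*2)
= 17^8
= 6975757441

6975757441


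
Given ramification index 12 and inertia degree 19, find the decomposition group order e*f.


|D_P| = e * f
= 12 * 19
= 228

228


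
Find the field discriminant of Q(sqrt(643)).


For K = Q(sqrt(d)) with d squarefree: disc(K) = d if d = 1 mod 4, and disc(K) = 4d if d = 2 or 3 mod 4.
Here d = 643, and d mod 4 = 3.
d = 3 mod 4, not 1 (O_K = Z[sqrt(d)]), so disc(K) = 4d = 4 * (643) = 2572

2572


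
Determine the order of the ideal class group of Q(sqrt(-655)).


K = Q(sqrt(-655)). d mod 4 = 1, so D = disc(K) = d = -655
h(K) equals the number of primitive reduced positive-definite forms (a, b, c) = a*x^2 + b*x*y + c*y^2 with b^2 - 4ac = D,
where reduced means |b| <= a <= c, with b >= 0 whenever |b| = a or a = c, and primitive means gcd(a, b, c) = 1.
Reduced forces 3a^2 <= |D| = 655, so 1 <= a <= 14; b must have the parity of D, and c = (b^2 - D)/(4a) must be an integer >= a.
Enumerate a = 1..14, b in [-a, a]:
  a=1: (1, 1, 164)  [1]
  a=2: (2, -1, 82), (2, 1, 82)  [2]
  a=3: none
  a=4: (4, -1, 41), (4, 1, 41)  [2]
  a=5: (5, 5, 34)  [1]
  a=6..7: none
  a=8: (8, -7, 22), (8, 7, 22)  [2]
  a=9: none
  a=10: (10, -5, 17), (10, 5, 17)  [2]
  a=11: (11, -7, 16), (11, 7, 16)  [2]
  a=12..14: none
Total reduced forms: 1 + 2 + 2 + 1 + 2 + 2 + 2 = 12
h = 12

12


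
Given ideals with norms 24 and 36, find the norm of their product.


N(IJ) = N(I) * N(J)
= 24 * 36
= 864

864


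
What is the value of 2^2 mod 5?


p = 5 is prime and the exponent is (p-1)/2 = 2, so by Euler's criterion 2^2 = (2/5) = +1 or -1 mod 5.
Compute by square-and-multiply:
  2 = 2 (binary 10)
  Repeated squaring mod 5: 2^1 = 2, 2^2 = 4
  2^2 = 4 mod 5
Result 4 = p - 1 = -1 mod 5: 2 is a quadratic non-residue mod 5. As a residue in [0, p-1] the value is 4.
2^2 mod 5 = 4

4


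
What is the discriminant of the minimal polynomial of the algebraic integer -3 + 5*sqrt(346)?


The element -3 + 5*sqrt(346) has minimal polynomial:
x^2 + 6*x - 8641
Discriminant = (6)^2 - 4*(-8641)
= 36 + 34564
= 34600

34600


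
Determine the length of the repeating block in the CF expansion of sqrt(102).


Run the CF algorithm for sqrt(102).
a_0 = floor(sqrt(102)) = 10; set m_0=0, q_0=1.
Recurrence: m' = q*a - m,  q' = (d - m'^2)/q,  a' = floor((a_0 + m')/q').
  step 1: m=10, q=2, a=10
  step 2: m=10, q=1, a=20
a_2 = 2*a_0 = 20, so the period closes here.
sqrt(102) = [10; 10, 20]
Period length = 2

2


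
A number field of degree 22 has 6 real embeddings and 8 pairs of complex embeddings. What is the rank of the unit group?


By Dirichlet's unit theorem:
rank = r1 + r2 - 1
= 6 + 8 - 1
= 13

13


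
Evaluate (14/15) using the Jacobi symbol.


Compute (14/15) via quadratic reciprocity:
  pull out 2: (2/15) = +1  (since 15 mod 8 = 7)
  reciprocity: (7/15) -> -(15/7)
  reduce: (1/7)
  (1/7) = 1
Product of signs = -1

-1


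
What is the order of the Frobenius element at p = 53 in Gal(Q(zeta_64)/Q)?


The Frobenius at p in Gal(Q(zeta_n)/Q) = (Z/nZ)* is the class of p, so its order is ord_64(53), the smallest k >= 1 with 53^k = 1 mod 64.
n = 64 = 2^6, phi(64) = 32; the order divides phi(n).
Divisors of 32: 1, 2, 4, 8, 16, 32
Repeated squaring mod 64: 53^1 = 53, 53^2 = 57, 53^4 = 49, 53^8 = 33, 53^16 = 1, 53^32 = 1
Test divisors in increasing order:
  k=1: 53^1 = 53 mod 64
  k=2: 53^2 = 57 mod 64
  k=4: 53^4 = 49 mod 64
  k=8: 53^8 = 33 mod 64
  k=16: 53^16 = 1 mod 64  <- first divisor giving 1
Order = 16

16


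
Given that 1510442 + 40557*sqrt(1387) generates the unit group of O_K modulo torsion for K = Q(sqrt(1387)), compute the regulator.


epsilon = 1510442 + 40557*sqrt(1387)
= 3.0209e+06
R = ln(3.0209e+06)
= 14.9211

14.9211


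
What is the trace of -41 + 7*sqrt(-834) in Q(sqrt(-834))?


Tr(a + b*sqrt(d)) = (a + b*sqrt(d)) + (a - b*sqrt(d)) = 2a
= 2 * (-41)
= -82

-82


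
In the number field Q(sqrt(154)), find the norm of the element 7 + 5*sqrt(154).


N(a + b*sqrt(d)) = a^2 - d*b^2
= (7)^2 - (154)*(5)^2
= 49 - 3850
= -3801

-3801


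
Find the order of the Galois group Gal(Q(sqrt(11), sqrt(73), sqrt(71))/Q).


The 3 square roots of distinct primes are multiplicatively independent over Q,
so [K:Q] = 2^3 and Gal(K/Q) is isomorphic to (Z/2Z)^3.
|Gal| = 2^3 = 8

8


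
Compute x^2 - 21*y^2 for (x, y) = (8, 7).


x^2 - d*y^2
= 8^2 - 21*7^2
= 64 - 1029
= -965

-965


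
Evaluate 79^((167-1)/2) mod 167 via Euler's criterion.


p = 167 is prime and the exponent is (p-1)/2 = 83, so by Euler's criterion 79^83 = (79/167) = +1 or -1 mod 167.
Compute by square-and-multiply:
  83 = 64 + 16 + 2 + 1 (binary 1010011)
  Repeated squaring mod 167: 79^1 = 79, 79^2 = 62, 79^4 = 3, 79^8 = 9, 79^16 = 81, 79^32 = 48, 79^64 = 133
  79^83 = 79^64 * 79^16 * 79^2 * 79^1 = 133 * 81 * 62 * 79 mod 167
    133 * 81 = 10773 = 85 mod 167
    85 * 62 = 5270 = 93 mod 167
    93 * 79 = 7347 = 166 mod 167
  79^83 = 166 mod 167
Result 166 = p - 1 = -1 mod 167: 79 is a quadratic non-residue mod 167. As a residue in [0, p-1] the value is 166.
79^83 mod 167 = 166

166


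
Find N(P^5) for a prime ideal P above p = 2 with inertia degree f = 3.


N(P^a) = p^(a*f)
= 2^(5*3)
= 2^15
= 32768

32768


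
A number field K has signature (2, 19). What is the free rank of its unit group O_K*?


By Dirichlet's unit theorem:
rank = r1 + r2 - 1
= 2 + 19 - 1
= 20

20


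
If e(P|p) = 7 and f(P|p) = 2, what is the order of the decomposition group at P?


|D_P| = e * f
= 7 * 2
= 14

14


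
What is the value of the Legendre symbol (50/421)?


p = 421 is prime, so compute (50/421) with the reciprocity algorithm (Jacobi-symbol steps: pull out 2s via (2/n), flip via reciprocity, reduce):
  pull out 2: (2/421) = -1  (since 421 mod 8 = 5)
  reciprocity: (25/421) -> +(421/25)
  reduce: (21/25)
  reciprocity: (21/25) -> +(25/21)
  reduce: (4/21)
  pull out 2: (2/21) = -1  (since 21 mod 8 = 5)
  pull out 2: (2/21) = -1  (since 21 mod 8 = 5)
  (1/21) = 1
Product of signs = -1
(50/421) = -1

-1


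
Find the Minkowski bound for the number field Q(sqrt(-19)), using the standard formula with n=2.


d = -19, d mod 4 = 1, so disc(K) = d = -19; |disc(K)| = 19
Imaginary quadratic field, so n = 2, s = r2 = 1, r1 = 0
M = (n!/n^n) * (4/pi)^s * sqrt(|disc(K)|) = (2!/2^2) * (4/pi)^1 * sqrt(19)
= 0.5 * 1.273240 * 4.358899
= 2.7750

2.7750


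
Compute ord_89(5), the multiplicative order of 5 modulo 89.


We want ord_89(5), the smallest k >= 1 with 5^k = 1 mod 89.
n = 89 = 89, phi(89) = 88; the order divides phi(n).
Divisors of 88: 1, 2, 4, 8, 11, 22, 44, 88
Repeated squaring mod 89: 5^1 = 5, 5^2 = 25, 5^4 = 2, 5^8 = 4, 5^16 = 16, 5^32 = 78, 5^64 = 32
Test divisors in increasing order:
  k=1: 5^1 = 5 mod 89
  k=2: 5^2 = 25 mod 89
  k=4: 5^4 = 2 mod 89
  k=8: 5^8 = 4 mod 89
  k=11: 5^11 = 4 * 25 * 5 = 55 mod 89
  k=22: 5^22 = 16 * 2 * 25 = 88 mod 89
  k=44: 5^44 = 78 * 4 * 2 = 1 mod 89  <- first divisor giving 1
Order = 44

44


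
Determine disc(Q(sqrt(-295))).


For K = Q(sqrt(d)) with d squarefree: disc(K) = d if d = 1 mod 4, and disc(K) = 4d if d = 2 or 3 mod 4.
Here d = -295, and d mod 4 = 1.
d = 1 mod 4 (O_K = Z[(1+sqrt(d))/2]), so disc(K) = d = -295

-295


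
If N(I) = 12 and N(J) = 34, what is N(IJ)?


N(IJ) = N(I) * N(J)
= 12 * 34
= 408

408


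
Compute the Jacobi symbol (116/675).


Compute (116/675) via quadratic reciprocity:
  pull out 2: (2/675) = -1  (since 675 mod 8 = 3)
  pull out 2: (2/675) = -1  (since 675 mod 8 = 3)
  reciprocity: (29/675) -> +(675/29)
  reduce: (8/29)
  pull out 2: (2/29) = -1  (since 29 mod 8 = 5)
  pull out 2: (2/29) = -1  (since 29 mod 8 = 5)
  pull out 2: (2/29) = -1  (since 29 mod 8 = 5)
  (1/29) = 1
Product of signs = -1

-1


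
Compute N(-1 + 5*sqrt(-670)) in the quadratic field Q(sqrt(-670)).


N(a + b*sqrt(d)) = a^2 - d*b^2
= (-1)^2 - (-670)*(5)^2
= 1 + 16750
= 16751

16751


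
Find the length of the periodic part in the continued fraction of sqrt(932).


Run the CF algorithm for sqrt(932).
a_0 = floor(sqrt(932)) = 30; set m_0=0, q_0=1.
Recurrence: m' = q*a - m,  q' = (d - m'^2)/q,  a' = floor((a_0 + m')/q').
  step 1: m=30, q=32, a=1
  step 2: m=2, q=29, a=1
  step 3: m=27, q=7, a=8
  step 4: m=29, q=13, a=4
  step 5: m=23, q=31, a=1
  step 6: m=8, q=28, a=1
  step 7: m=20, q=19, a=2
  step 8: m=18, q=32, a=1
  step 9: m=14, q=23, a=1
  step 10: m=9, q=37, a=1
  step 11: m=28, q=4, a=14
  step 12: m=28, q=37, a=1
  step 13: m=9, q=23, a=1
  step 14: m=14, q=32, a=1
  step 15: m=18, q=19, a=2
  step 16: m=20, q=28, a=1
  step 17: m=8, q=31, a=1
  step 18: m=23, q=13, a=4
  step 19: m=29, q=7, a=8
  step 20: m=27, q=29, a=1
  step 21: m=2, q=32, a=1
  step 22: m=30, q=1, a=60
a_22 = 2*a_0 = 60, so the period closes here.
sqrt(932) = [30; 1, 1, 8, 4, 1, 1, 2, 1, 1, 1, 14, 1, 1, 1, 2, 1, 1, 4, 8, 1, 1, 60]
Period length = 22

22


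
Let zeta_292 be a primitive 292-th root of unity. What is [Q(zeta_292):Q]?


The degree equals Euler's totient phi(292).
292 = 2^2 * 73
phi(292) = 144

144


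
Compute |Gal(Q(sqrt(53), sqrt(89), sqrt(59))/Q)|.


The 3 square roots of distinct primes are multiplicatively independent over Q,
so [K:Q] = 2^3 and Gal(K/Q) is isomorphic to (Z/2Z)^3.
|Gal| = 2^3 = 8

8


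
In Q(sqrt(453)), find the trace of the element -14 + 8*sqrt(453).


Tr(a + b*sqrt(d)) = (a + b*sqrt(d)) + (a - b*sqrt(d)) = 2a
= 2 * (-14)
= -28

-28


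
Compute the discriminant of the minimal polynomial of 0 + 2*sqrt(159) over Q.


The element 0 + 2*sqrt(159) has minimal polynomial:
x^2 + 0*x - 636
Discriminant = (0)^2 - 4*(-636)
= 0 + 2544
= 2544

2544


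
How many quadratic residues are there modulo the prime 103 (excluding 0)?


For prime p, the number of non-zero quadratic residues is (p-1)/2.
= (103-1)/2
= 51

51


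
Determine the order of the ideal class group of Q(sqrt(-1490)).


K = Q(sqrt(-1490)). d mod 4 = 2, so D = disc(K) = 4d = -5960
h(K) equals the number of primitive reduced positive-definite forms (a, b, c) = a*x^2 + b*x*y + c*y^2 with b^2 - 4ac = D,
where reduced means |b| <= a <= c, with b >= 0 whenever |b| = a or a = c, and primitive means gcd(a, b, c) = 1.
Reduced forces 3a^2 <= |D| = 5960, so 1 <= a <= 44; b must have the parity of D, and c = (b^2 - D)/(4a) must be an integer >= a.
Enumerate a = 1..44, b in [-a, a]:
  a=1: (1, 0, 1490)  [1]
  a=2: (2, 0, 745)  [1]
  a=3: (3, -2, 497), (3, 2, 497)  [2]
  a=4: none
  a=5: (5, 0, 298)  [1]
  a=6: (6, -4, 249), (6, 4, 249)  [2]
  a=7: (7, -2, 213), (7, 2, 213)  [2]
  a=8: none
  a=9: (9, -4, 166), (9, 4, 166)  [2]
  a=10: (10, 0, 149)  [1]
  a=11..13: none
  a=14: (14, -12, 109), (14, 12, 109)  [2]
  a=15: (15, -10, 101), (15, 10, 101)  [2]
  a=16..17: none
  a=18: (18, -4, 83), (18, 4, 83)  [2]
  a=19: (19, -14, 81), (19, 14, 81)  [2]
  a=20: none
  a=21: (21, -16, 74), (21, -2, 71), (21, 2, 71), (21, 16, 74)  [4]
  a=22..26: none
  a=27: (27, -14, 57), (27, 14, 57)  [2]
  a=28..29: none
  a=30: (30, -20, 53), (30, 20, 53)  [2]
  a=31..34: none
  a=35: (35, -30, 49), (35, 30, 49)  [2]
  a=36: none
  a=37: (37, -16, 42), (37, 16, 42)  [2]
  a=38: (38, -24, 43), (38, 24, 43)  [2]
  a=39..41: none
  a=42: (42, -40, 45), (42, 40, 45)  [2]
  a=43..44: none
Total reduced forms: 1 + 1 + 2 + 1 + 2 + 2 + 2 + 1 + 2 + 2 + 2 + 2 + 4 + 2 + 2 + 2 + 2 + 2 + 2 = 36
h = 36

36


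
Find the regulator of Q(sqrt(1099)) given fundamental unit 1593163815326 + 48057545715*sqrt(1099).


epsilon = 1593163815326 + 48057545715*sqrt(1099)
= 3.1863e+12
R = ln(3.1863e+12)
= 28.7899

28.7899


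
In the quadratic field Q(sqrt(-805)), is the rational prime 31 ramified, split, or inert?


K = Q(sqrt(-805)). Since d mod 4 = 3, disc(K) = -3220.
Check p | disc: -3220 mod 31 = 4.
p does not divide disc. Compute Legendre symbol (d/p):
1^((31-1)/2) mod 31 = 1
(d/p) = 1, so p splits: (p) = P*P' with e=1, f=1, g=2.
Therefore p is split.

split


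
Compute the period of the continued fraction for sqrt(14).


Run the CF algorithm for sqrt(14).
a_0 = floor(sqrt(14)) = 3; set m_0=0, q_0=1.
Recurrence: m' = q*a - m,  q' = (d - m'^2)/q,  a' = floor((a_0 + m')/q').
  step 1: m=3, q=5, a=1
  step 2: m=2, q=2, a=2
  step 3: m=2, q=5, a=1
  step 4: m=3, q=1, a=6
a_4 = 2*a_0 = 6, so the period closes here.
sqrt(14) = [3; 1, 2, 1, 6]
Period length = 4

4


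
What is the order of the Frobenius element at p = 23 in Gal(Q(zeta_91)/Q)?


The Frobenius at p in Gal(Q(zeta_n)/Q) = (Z/nZ)* is the class of p, so its order is ord_91(23), the smallest k >= 1 with 23^k = 1 mod 91.
n = 91 = 7 * 13, phi(91) = 72; the order divides phi(n).
Divisors of 72: 1, 2, 3, 4, 6, 8, 9, 12, 18, 24, 36, 72
Repeated squaring mod 91: 23^1 = 23, 23^2 = 74, 23^4 = 16, 23^8 = 74, 23^16 = 16, 23^32 = 74, 23^64 = 16
Test divisors in increasing order:
  k=1: 23^1 = 23 mod 91
  k=2: 23^2 = 74 mod 91
  k=3: 23^3 = 74 * 23 = 64 mod 91
  k=4: 23^4 = 16 mod 91
  k=6: 23^6 = 16 * 74 = 1 mod 91  <- first divisor giving 1
Order = 6

6
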